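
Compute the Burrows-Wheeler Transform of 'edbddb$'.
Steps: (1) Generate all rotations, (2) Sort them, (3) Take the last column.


Rotations (sorted):
  0: $edbddb -> last char: b
  1: b$edbdd -> last char: d
  2: bddb$ed -> last char: d
  3: db$edbd -> last char: d
  4: dbddb$e -> last char: e
  5: ddb$edb -> last char: b
  6: edbddb$ -> last char: $


BWT = bdddeb$


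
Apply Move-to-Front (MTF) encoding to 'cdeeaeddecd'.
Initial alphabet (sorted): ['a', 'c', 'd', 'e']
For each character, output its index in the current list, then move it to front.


MTF encoding:
'c': index 1 in ['a', 'c', 'd', 'e'] -> ['c', 'a', 'd', 'e']
'd': index 2 in ['c', 'a', 'd', 'e'] -> ['d', 'c', 'a', 'e']
'e': index 3 in ['d', 'c', 'a', 'e'] -> ['e', 'd', 'c', 'a']
'e': index 0 in ['e', 'd', 'c', 'a'] -> ['e', 'd', 'c', 'a']
'a': index 3 in ['e', 'd', 'c', 'a'] -> ['a', 'e', 'd', 'c']
'e': index 1 in ['a', 'e', 'd', 'c'] -> ['e', 'a', 'd', 'c']
'd': index 2 in ['e', 'a', 'd', 'c'] -> ['d', 'e', 'a', 'c']
'd': index 0 in ['d', 'e', 'a', 'c'] -> ['d', 'e', 'a', 'c']
'e': index 1 in ['d', 'e', 'a', 'c'] -> ['e', 'd', 'a', 'c']
'c': index 3 in ['e', 'd', 'a', 'c'] -> ['c', 'e', 'd', 'a']
'd': index 2 in ['c', 'e', 'd', 'a'] -> ['d', 'c', 'e', 'a']


Output: [1, 2, 3, 0, 3, 1, 2, 0, 1, 3, 2]


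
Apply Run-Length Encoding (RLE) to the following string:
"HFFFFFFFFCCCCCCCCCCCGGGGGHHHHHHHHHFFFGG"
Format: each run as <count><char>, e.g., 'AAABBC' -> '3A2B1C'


Scanning runs left to right:
  i=0: run of 'H' x 1 -> '1H'
  i=1: run of 'F' x 8 -> '8F'
  i=9: run of 'C' x 11 -> '11C'
  i=20: run of 'G' x 5 -> '5G'
  i=25: run of 'H' x 9 -> '9H'
  i=34: run of 'F' x 3 -> '3F'
  i=37: run of 'G' x 2 -> '2G'

RLE = 1H8F11C5G9H3F2G


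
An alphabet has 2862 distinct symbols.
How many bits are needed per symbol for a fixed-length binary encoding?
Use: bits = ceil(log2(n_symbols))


log2(2862) = 11.4828
Bracket: 2^11 = 2048 < 2862 <= 2^12 = 4096
So ceil(log2(2862)) = 12

bits = ceil(log2(2862)) = ceil(11.4828) = 12 bits


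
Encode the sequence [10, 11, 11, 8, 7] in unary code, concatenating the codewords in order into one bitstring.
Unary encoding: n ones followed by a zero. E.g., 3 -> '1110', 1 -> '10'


Encode each number as n ones followed by a terminating 0:
  10 -> 11111111110 (11 bits)
  11 -> 111111111110 (12 bits)
  11 -> 111111111110 (12 bits)
  8 -> 111111110 (9 bits)
  7 -> 11111110 (8 bits)
Total length = 11 + 12 + 12 + 9 + 8 = 52 bits.

Unary([10, 11, 11, 8, 7]) = 1111111111011111111111011111111111011111111011111110 (52 bits)


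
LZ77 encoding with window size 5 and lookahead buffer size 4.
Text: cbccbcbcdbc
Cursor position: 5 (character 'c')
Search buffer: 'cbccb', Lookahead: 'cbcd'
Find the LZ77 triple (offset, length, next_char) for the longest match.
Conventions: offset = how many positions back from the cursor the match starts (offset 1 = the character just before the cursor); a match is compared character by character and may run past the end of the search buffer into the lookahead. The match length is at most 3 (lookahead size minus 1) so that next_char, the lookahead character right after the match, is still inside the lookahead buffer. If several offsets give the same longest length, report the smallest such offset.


Try each offset into the search buffer:
  offset=1 (pos 4, char 'b'): match length 0
  offset=2 (pos 3, char 'c'): match length 3
  offset=3 (pos 2, char 'c'): match length 1
  offset=4 (pos 1, char 'b'): match length 0
  offset=5 (pos 0, char 'c'): match length 3
Longest match has length 3, found at offsets 2, 5; take the smallest, offset 2.
next_char = character at position 5 + 3 = 8 -> 'd'

Best match: offset=2, length=3 (matching 'cbc' starting at position 3)
LZ77 triple: (2, 3, 'd')


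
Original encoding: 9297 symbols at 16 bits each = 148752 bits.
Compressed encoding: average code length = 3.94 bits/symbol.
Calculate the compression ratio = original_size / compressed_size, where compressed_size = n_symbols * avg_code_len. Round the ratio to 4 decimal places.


original_size = n_symbols * orig_bits = 9297 * 16 = 148752 bits
compressed_size = n_symbols * avg_code_len = 9297 * 3.94 = 36630.18 bits
ratio = original_size / compressed_size = 148752 / 36630.18 = 4.0609

Compression ratio = 4.0609


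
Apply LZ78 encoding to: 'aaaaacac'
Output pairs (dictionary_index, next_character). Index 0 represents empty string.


LZ78 encoding steps:
Dictionary: {0: ''}
Step 1: w='' (idx 0), next='a' -> output (0, 'a'), add 'a' as idx 1
Step 2: w='a' (idx 1), next='a' -> output (1, 'a'), add 'aa' as idx 2
Step 3: w='aa' (idx 2), next='c' -> output (2, 'c'), add 'aac' as idx 3
Step 4: w='a' (idx 1), next='c' -> output (1, 'c'), add 'ac' as idx 4


Encoded: [(0, 'a'), (1, 'a'), (2, 'c'), (1, 'c')]


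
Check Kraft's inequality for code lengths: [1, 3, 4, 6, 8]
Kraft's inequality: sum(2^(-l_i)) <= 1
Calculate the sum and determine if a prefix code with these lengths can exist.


Sum = 2^(-1) + 2^(-3) + 2^(-4) + 2^(-6) + 2^(-8)
    = 0.5 + 0.125 + 0.0625 + 0.015625 + 0.00390625
    = 181/256 = 0.70703125
Since 0.70703125 <= 1, Kraft's inequality IS satisfied.
A prefix code with these lengths CAN exist.

Kraft sum = 0.70703125. Satisfied.


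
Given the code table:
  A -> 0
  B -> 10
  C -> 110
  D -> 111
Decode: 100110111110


Decoding:
10 -> B
0 -> A
110 -> C
111 -> D
110 -> C


Result: BACDC


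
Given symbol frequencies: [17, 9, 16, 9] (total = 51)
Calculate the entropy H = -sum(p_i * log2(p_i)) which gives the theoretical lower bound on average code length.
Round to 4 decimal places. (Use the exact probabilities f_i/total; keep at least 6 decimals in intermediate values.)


Per-symbol terms -p_i * log2(p_i) with p_i = f_i/51:
  p = 17/51 = 0.333333: log2(p) = -1.584963, -p*log2(p) = 0.528321
  p = 9/51 = 0.176471: log2(p) = -2.502500, -p*log2(p) = 0.441618
  p = 16/51 = 0.313725: log2(p) = -1.672425, -p*log2(p) = 0.524682
  p = 9/51 = 0.176471: log2(p) = -2.502500, -p*log2(p) = 0.441618
H = 0.528321 + 0.441618 + 0.524682 + 0.441618 = 1.936239

H = 1.9362 bits/symbol


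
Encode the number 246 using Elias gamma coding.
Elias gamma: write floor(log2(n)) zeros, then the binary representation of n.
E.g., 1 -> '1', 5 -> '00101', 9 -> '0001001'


num_bits = floor(log2(246)) + 1 = 8
leading_zeros = num_bits - 1 = 7
binary(246) = 11110110

Elias gamma(246) = '0000000' + '11110110' = 000000011110110 (15 bits)


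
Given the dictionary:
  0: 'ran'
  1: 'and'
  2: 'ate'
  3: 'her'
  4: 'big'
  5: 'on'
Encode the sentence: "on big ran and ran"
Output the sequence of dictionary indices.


Look up each word in the dictionary:
  'on' -> 5
  'big' -> 4
  'ran' -> 0
  'and' -> 1
  'ran' -> 0

Encoded: [5, 4, 0, 1, 0]


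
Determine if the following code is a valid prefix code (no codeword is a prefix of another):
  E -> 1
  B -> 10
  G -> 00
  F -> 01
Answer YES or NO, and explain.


Checking each pair (does one codeword prefix another?):
  E='1' vs B='10': prefix -- VIOLATION

NO -- this is NOT a valid prefix code. E (1) is a prefix of B (10).


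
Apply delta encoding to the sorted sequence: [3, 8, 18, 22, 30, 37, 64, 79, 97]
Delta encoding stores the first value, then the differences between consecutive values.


First value: 3
Deltas:
  8 - 3 = 5
  18 - 8 = 10
  22 - 18 = 4
  30 - 22 = 8
  37 - 30 = 7
  64 - 37 = 27
  79 - 64 = 15
  97 - 79 = 18


Delta encoded: [3, 5, 10, 4, 8, 7, 27, 15, 18]


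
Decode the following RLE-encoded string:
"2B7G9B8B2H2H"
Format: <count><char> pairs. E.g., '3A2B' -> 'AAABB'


Expanding each <count><char> pair:
  2B -> 'BB'
  7G -> 'GGGGGGG'
  9B -> 'BBBBBBBBB'
  8B -> 'BBBBBBBB'
  2H -> 'HH'
  2H -> 'HH'

Decoded = BBGGGGGGGBBBBBBBBBBBBBBBBBHHHH


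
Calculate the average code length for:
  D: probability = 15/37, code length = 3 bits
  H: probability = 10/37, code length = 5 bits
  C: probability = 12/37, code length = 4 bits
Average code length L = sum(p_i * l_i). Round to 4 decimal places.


Weighted contributions p_i * l_i:
  D: (15/37) * 3 = 45/37
  H: (10/37) * 5 = 50/37
  C: (12/37) * 4 = 48/37
Sum = (45 + 50 + 48)/37 = 143/37

L = 143/37 = 3.8649 bits/symbol


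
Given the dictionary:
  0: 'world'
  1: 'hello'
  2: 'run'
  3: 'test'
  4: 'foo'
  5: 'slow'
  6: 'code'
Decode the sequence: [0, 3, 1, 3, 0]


Look up each index in the dictionary:
  0 -> 'world'
  3 -> 'test'
  1 -> 'hello'
  3 -> 'test'
  0 -> 'world'

Decoded: "world test hello test world"


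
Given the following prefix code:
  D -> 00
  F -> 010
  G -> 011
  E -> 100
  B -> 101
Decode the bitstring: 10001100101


Decoding step by step:
Bits 100 -> E
Bits 011 -> G
Bits 00 -> D
Bits 101 -> B


Decoded message: EGDB


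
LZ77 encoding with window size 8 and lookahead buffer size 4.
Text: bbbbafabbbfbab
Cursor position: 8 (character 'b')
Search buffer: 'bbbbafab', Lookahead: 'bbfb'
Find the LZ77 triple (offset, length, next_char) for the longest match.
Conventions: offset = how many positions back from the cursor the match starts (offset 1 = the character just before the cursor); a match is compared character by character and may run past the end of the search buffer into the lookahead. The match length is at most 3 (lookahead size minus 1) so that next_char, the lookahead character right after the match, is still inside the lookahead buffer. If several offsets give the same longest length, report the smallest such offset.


Try each offset into the search buffer:
  offset=1 (pos 7, char 'b'): match length 2
  offset=2 (pos 6, char 'a'): match length 0
  offset=3 (pos 5, char 'f'): match length 0
  offset=4 (pos 4, char 'a'): match length 0
  offset=5 (pos 3, char 'b'): match length 1
  offset=6 (pos 2, char 'b'): match length 2
  offset=7 (pos 1, char 'b'): match length 2
  offset=8 (pos 0, char 'b'): match length 2
Longest match has length 2, found at offsets 1, 6, 7, 8; take the smallest, offset 1.
next_char = character at position 8 + 2 = 10 -> 'f'

Best match: offset=1, length=2 (matching 'bb' starting at position 7)
LZ77 triple: (1, 2, 'f')


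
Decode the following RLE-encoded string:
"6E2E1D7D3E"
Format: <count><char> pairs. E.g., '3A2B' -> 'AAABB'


Expanding each <count><char> pair:
  6E -> 'EEEEEE'
  2E -> 'EE'
  1D -> 'D'
  7D -> 'DDDDDDD'
  3E -> 'EEE'

Decoded = EEEEEEEEDDDDDDDDEEE


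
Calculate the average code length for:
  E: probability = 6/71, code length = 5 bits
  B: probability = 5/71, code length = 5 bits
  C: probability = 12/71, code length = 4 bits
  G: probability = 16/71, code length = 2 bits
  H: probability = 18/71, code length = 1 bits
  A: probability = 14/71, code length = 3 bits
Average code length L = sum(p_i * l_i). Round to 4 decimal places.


Weighted contributions p_i * l_i:
  E: (6/71) * 5 = 30/71
  B: (5/71) * 5 = 25/71
  C: (12/71) * 4 = 48/71
  G: (16/71) * 2 = 32/71
  H: (18/71) * 1 = 18/71
  A: (14/71) * 3 = 42/71
Sum = (30 + 25 + 48 + 32 + 18 + 42)/71 = 195/71

L = 195/71 = 2.7465 bits/symbol


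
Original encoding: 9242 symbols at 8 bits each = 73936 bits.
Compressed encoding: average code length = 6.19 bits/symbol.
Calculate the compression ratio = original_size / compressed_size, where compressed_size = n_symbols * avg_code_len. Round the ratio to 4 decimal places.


original_size = n_symbols * orig_bits = 9242 * 8 = 73936 bits
compressed_size = n_symbols * avg_code_len = 9242 * 6.19 = 57207.98 bits
ratio = original_size / compressed_size = 73936 / 57207.98 = 1.2924

Compression ratio = 1.2924


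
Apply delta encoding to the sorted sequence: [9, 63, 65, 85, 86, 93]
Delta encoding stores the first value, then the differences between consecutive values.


First value: 9
Deltas:
  63 - 9 = 54
  65 - 63 = 2
  85 - 65 = 20
  86 - 85 = 1
  93 - 86 = 7


Delta encoded: [9, 54, 2, 20, 1, 7]


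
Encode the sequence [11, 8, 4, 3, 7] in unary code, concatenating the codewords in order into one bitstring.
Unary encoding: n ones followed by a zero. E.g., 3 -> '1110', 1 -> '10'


Encode each number as n ones followed by a terminating 0:
  11 -> 111111111110 (12 bits)
  8 -> 111111110 (9 bits)
  4 -> 11110 (5 bits)
  3 -> 1110 (4 bits)
  7 -> 11111110 (8 bits)
Total length = 12 + 9 + 5 + 4 + 8 = 38 bits.

Unary([11, 8, 4, 3, 7]) = 11111111111011111111011110111011111110 (38 bits)


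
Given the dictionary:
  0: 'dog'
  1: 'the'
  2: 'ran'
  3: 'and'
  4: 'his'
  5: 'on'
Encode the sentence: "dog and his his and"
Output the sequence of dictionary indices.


Look up each word in the dictionary:
  'dog' -> 0
  'and' -> 3
  'his' -> 4
  'his' -> 4
  'and' -> 3

Encoded: [0, 3, 4, 4, 3]


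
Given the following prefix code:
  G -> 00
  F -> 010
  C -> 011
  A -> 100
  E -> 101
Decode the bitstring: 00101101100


Decoding step by step:
Bits 00 -> G
Bits 101 -> E
Bits 101 -> E
Bits 100 -> A


Decoded message: GEEA


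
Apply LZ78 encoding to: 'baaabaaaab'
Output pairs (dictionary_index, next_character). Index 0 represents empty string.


LZ78 encoding steps:
Dictionary: {0: ''}
Step 1: w='' (idx 0), next='b' -> output (0, 'b'), add 'b' as idx 1
Step 2: w='' (idx 0), next='a' -> output (0, 'a'), add 'a' as idx 2
Step 3: w='a' (idx 2), next='a' -> output (2, 'a'), add 'aa' as idx 3
Step 4: w='b' (idx 1), next='a' -> output (1, 'a'), add 'ba' as idx 4
Step 5: w='aa' (idx 3), next='a' -> output (3, 'a'), add 'aaa' as idx 5
Step 6: w='b' (idx 1), end of input -> output (1, '')


Encoded: [(0, 'b'), (0, 'a'), (2, 'a'), (1, 'a'), (3, 'a'), (1, '')]


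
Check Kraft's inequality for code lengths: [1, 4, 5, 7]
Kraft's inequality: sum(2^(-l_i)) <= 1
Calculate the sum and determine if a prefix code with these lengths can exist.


Sum = 2^(-1) + 2^(-4) + 2^(-5) + 2^(-7)
    = 0.5 + 0.0625 + 0.03125 + 0.0078125
    = 77/128 = 0.6015625
Since 0.6015625 <= 1, Kraft's inequality IS satisfied.
A prefix code with these lengths CAN exist.

Kraft sum = 0.6015625. Satisfied.


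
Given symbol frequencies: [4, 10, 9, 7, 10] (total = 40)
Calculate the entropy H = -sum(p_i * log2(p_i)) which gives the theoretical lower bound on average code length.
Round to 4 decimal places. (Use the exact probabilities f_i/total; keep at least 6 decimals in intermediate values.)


Per-symbol terms -p_i * log2(p_i) with p_i = f_i/40:
  p = 4/40 = 0.100000: log2(p) = -3.321928, -p*log2(p) = 0.332193
  p = 10/40 = 0.250000: log2(p) = -2.000000, -p*log2(p) = 0.500000
  p = 9/40 = 0.225000: log2(p) = -2.152003, -p*log2(p) = 0.484201
  p = 7/40 = 0.175000: log2(p) = -2.514573, -p*log2(p) = 0.440050
  p = 10/40 = 0.250000: log2(p) = -2.000000, -p*log2(p) = 0.500000
H = 0.332193 + 0.500000 + 0.484201 + 0.440050 + 0.500000 = 2.256444

H = 2.2564 bits/symbol


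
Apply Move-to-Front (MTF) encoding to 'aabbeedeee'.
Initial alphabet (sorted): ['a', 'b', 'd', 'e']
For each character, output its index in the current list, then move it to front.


MTF encoding:
'a': index 0 in ['a', 'b', 'd', 'e'] -> ['a', 'b', 'd', 'e']
'a': index 0 in ['a', 'b', 'd', 'e'] -> ['a', 'b', 'd', 'e']
'b': index 1 in ['a', 'b', 'd', 'e'] -> ['b', 'a', 'd', 'e']
'b': index 0 in ['b', 'a', 'd', 'e'] -> ['b', 'a', 'd', 'e']
'e': index 3 in ['b', 'a', 'd', 'e'] -> ['e', 'b', 'a', 'd']
'e': index 0 in ['e', 'b', 'a', 'd'] -> ['e', 'b', 'a', 'd']
'd': index 3 in ['e', 'b', 'a', 'd'] -> ['d', 'e', 'b', 'a']
'e': index 1 in ['d', 'e', 'b', 'a'] -> ['e', 'd', 'b', 'a']
'e': index 0 in ['e', 'd', 'b', 'a'] -> ['e', 'd', 'b', 'a']
'e': index 0 in ['e', 'd', 'b', 'a'] -> ['e', 'd', 'b', 'a']


Output: [0, 0, 1, 0, 3, 0, 3, 1, 0, 0]


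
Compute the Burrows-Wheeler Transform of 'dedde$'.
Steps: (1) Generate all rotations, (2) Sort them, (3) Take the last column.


Rotations (sorted):
  0: $dedde -> last char: e
  1: dde$de -> last char: e
  2: de$ded -> last char: d
  3: dedde$ -> last char: $
  4: e$dedd -> last char: d
  5: edde$d -> last char: d


BWT = eed$dd


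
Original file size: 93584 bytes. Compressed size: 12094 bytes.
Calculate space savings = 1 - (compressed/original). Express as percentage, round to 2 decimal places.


ratio = compressed/original = 12094/93584 = 0.129231
savings = 1 - ratio = 1 - 0.129231 = 0.870769
as a percentage: 0.870769 * 100 = 87.08%

Space savings = 1 - 12094/93584 = 87.08%


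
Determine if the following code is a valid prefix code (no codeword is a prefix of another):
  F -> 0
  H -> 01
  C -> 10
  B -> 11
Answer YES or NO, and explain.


Checking each pair (does one codeword prefix another?):
  F='0' vs H='01': prefix -- VIOLATION

NO -- this is NOT a valid prefix code. F (0) is a prefix of H (01).


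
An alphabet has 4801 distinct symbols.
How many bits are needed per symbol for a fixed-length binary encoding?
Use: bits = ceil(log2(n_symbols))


log2(4801) = 12.2291
Bracket: 2^12 = 4096 < 4801 <= 2^13 = 8192
So ceil(log2(4801)) = 13

bits = ceil(log2(4801)) = ceil(12.2291) = 13 bits


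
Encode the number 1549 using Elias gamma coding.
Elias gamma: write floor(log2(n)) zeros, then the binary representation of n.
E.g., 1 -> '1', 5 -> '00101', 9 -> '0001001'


num_bits = floor(log2(1549)) + 1 = 11
leading_zeros = num_bits - 1 = 10
binary(1549) = 11000001101

Elias gamma(1549) = '0000000000' + '11000001101' = 000000000011000001101 (21 bits)


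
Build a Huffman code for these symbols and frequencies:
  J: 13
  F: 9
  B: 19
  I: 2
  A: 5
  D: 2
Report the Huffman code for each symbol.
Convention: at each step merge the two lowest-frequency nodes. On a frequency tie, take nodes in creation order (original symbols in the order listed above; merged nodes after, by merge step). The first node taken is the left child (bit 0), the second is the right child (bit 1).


Huffman tree construction:
Step 1: Merge I(2) + D(2) = 4
Step 2: Merge (I+D)(4) + A(5) = 9
Step 3: Merge F(9) + ((I+D)+A)(9) = 18
Step 4: Merge J(13) + (F+((I+D)+A))(18) = 31
Step 5: Merge B(19) + (J+(F+((I+D)+A)))(31) = 50
Read each symbol's code off the tree from the root (left child = 0, right child = 1).

Codes:
  J: 10 (length 2)
  F: 110 (length 3)
  B: 0 (length 1)
  I: 11100 (length 5)
  A: 1111 (length 4)
  D: 11101 (length 5)
Average code length: 112/50 = 2.2400 bits/symbol


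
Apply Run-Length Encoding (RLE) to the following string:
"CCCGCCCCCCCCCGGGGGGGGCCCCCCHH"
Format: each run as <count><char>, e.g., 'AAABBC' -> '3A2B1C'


Scanning runs left to right:
  i=0: run of 'C' x 3 -> '3C'
  i=3: run of 'G' x 1 -> '1G'
  i=4: run of 'C' x 9 -> '9C'
  i=13: run of 'G' x 8 -> '8G'
  i=21: run of 'C' x 6 -> '6C'
  i=27: run of 'H' x 2 -> '2H'

RLE = 3C1G9C8G6C2H


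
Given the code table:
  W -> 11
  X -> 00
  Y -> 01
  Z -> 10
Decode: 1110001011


Decoding:
11 -> W
10 -> Z
00 -> X
10 -> Z
11 -> W


Result: WZXZW


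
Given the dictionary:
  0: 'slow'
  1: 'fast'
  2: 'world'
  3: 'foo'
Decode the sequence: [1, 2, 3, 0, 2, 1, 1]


Look up each index in the dictionary:
  1 -> 'fast'
  2 -> 'world'
  3 -> 'foo'
  0 -> 'slow'
  2 -> 'world'
  1 -> 'fast'
  1 -> 'fast'

Decoded: "fast world foo slow world fast fast"


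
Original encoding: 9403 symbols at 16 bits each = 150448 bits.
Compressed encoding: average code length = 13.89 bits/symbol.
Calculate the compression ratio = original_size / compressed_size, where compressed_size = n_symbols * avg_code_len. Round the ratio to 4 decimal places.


original_size = n_symbols * orig_bits = 9403 * 16 = 150448 bits
compressed_size = n_symbols * avg_code_len = 9403 * 13.89 = 130607.67 bits
ratio = original_size / compressed_size = 150448 / 130607.67 = 1.1519

Compression ratio = 1.1519


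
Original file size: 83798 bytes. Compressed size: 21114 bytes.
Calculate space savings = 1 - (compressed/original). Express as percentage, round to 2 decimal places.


ratio = compressed/original = 21114/83798 = 0.251963
savings = 1 - ratio = 1 - 0.251963 = 0.748037
as a percentage: 0.748037 * 100 = 74.8%

Space savings = 1 - 21114/83798 = 74.8%


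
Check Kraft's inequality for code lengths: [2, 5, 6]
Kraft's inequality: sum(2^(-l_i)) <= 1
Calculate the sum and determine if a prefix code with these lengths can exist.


Sum = 2^(-2) + 2^(-5) + 2^(-6)
    = 0.25 + 0.03125 + 0.015625
    = 19/64 = 0.296875
Since 0.296875 <= 1, Kraft's inequality IS satisfied.
A prefix code with these lengths CAN exist.

Kraft sum = 0.296875. Satisfied.


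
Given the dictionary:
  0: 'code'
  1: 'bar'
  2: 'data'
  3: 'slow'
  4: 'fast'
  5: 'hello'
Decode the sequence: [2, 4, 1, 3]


Look up each index in the dictionary:
  2 -> 'data'
  4 -> 'fast'
  1 -> 'bar'
  3 -> 'slow'

Decoded: "data fast bar slow"


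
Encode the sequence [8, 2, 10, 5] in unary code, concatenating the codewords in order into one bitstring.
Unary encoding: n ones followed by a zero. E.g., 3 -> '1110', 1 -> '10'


Encode each number as n ones followed by a terminating 0:
  8 -> 111111110 (9 bits)
  2 -> 110 (3 bits)
  10 -> 11111111110 (11 bits)
  5 -> 111110 (6 bits)
Total length = 9 + 3 + 11 + 6 = 29 bits.

Unary([8, 2, 10, 5]) = 11111111011011111111110111110 (29 bits)


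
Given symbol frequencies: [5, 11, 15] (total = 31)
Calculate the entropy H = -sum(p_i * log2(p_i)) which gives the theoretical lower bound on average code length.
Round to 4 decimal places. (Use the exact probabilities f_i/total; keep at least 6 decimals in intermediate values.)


Per-symbol terms -p_i * log2(p_i) with p_i = f_i/31:
  p = 5/31 = 0.161290: log2(p) = -2.632268, -p*log2(p) = 0.424559
  p = 11/31 = 0.354839: log2(p) = -1.494765, -p*log2(p) = 0.530400
  p = 15/31 = 0.483871: log2(p) = -1.047306, -p*log2(p) = 0.506761
H = 0.424559 + 0.530400 + 0.506761 = 1.461720

H = 1.4617 bits/symbol


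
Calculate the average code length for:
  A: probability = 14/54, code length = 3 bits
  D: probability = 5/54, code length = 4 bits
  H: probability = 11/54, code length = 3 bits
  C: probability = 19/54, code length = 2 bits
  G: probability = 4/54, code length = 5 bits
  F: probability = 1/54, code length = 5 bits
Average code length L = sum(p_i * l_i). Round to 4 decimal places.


Weighted contributions p_i * l_i:
  A: (14/54) * 3 = 42/54
  D: (5/54) * 4 = 20/54
  H: (11/54) * 3 = 33/54
  C: (19/54) * 2 = 38/54
  G: (4/54) * 5 = 20/54
  F: (1/54) * 5 = 5/54
Sum = (42 + 20 + 33 + 38 + 20 + 5)/54 = 158/54

L = 158/54 = 2.9259 bits/symbol


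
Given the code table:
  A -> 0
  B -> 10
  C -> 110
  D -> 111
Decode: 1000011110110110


Decoding:
10 -> B
0 -> A
0 -> A
0 -> A
111 -> D
10 -> B
110 -> C
110 -> C


Result: BAAADBCC


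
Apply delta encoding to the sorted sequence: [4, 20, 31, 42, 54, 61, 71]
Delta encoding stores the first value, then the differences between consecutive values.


First value: 4
Deltas:
  20 - 4 = 16
  31 - 20 = 11
  42 - 31 = 11
  54 - 42 = 12
  61 - 54 = 7
  71 - 61 = 10


Delta encoded: [4, 16, 11, 11, 12, 7, 10]


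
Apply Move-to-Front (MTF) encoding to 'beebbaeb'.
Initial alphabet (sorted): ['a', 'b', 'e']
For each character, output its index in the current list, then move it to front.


MTF encoding:
'b': index 1 in ['a', 'b', 'e'] -> ['b', 'a', 'e']
'e': index 2 in ['b', 'a', 'e'] -> ['e', 'b', 'a']
'e': index 0 in ['e', 'b', 'a'] -> ['e', 'b', 'a']
'b': index 1 in ['e', 'b', 'a'] -> ['b', 'e', 'a']
'b': index 0 in ['b', 'e', 'a'] -> ['b', 'e', 'a']
'a': index 2 in ['b', 'e', 'a'] -> ['a', 'b', 'e']
'e': index 2 in ['a', 'b', 'e'] -> ['e', 'a', 'b']
'b': index 2 in ['e', 'a', 'b'] -> ['b', 'e', 'a']


Output: [1, 2, 0, 1, 0, 2, 2, 2]


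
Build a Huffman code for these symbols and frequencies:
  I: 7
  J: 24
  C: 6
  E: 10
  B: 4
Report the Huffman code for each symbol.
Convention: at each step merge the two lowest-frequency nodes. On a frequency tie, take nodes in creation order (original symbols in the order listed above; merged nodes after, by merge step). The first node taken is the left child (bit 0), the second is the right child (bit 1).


Huffman tree construction:
Step 1: Merge B(4) + C(6) = 10
Step 2: Merge I(7) + E(10) = 17
Step 3: Merge (B+C)(10) + (I+E)(17) = 27
Step 4: Merge J(24) + ((B+C)+(I+E))(27) = 51
Read each symbol's code off the tree from the root (left child = 0, right child = 1).

Codes:
  I: 110 (length 3)
  J: 0 (length 1)
  C: 101 (length 3)
  E: 111 (length 3)
  B: 100 (length 3)
Average code length: 105/51 = 2.0588 bits/symbol


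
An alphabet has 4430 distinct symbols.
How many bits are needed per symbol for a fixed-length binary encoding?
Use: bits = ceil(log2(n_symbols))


log2(4430) = 12.1131
Bracket: 2^12 = 4096 < 4430 <= 2^13 = 8192
So ceil(log2(4430)) = 13

bits = ceil(log2(4430)) = ceil(12.1131) = 13 bits


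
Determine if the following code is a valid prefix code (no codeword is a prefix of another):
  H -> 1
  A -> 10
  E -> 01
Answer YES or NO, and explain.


Checking each pair (does one codeword prefix another?):
  H='1' vs A='10': prefix -- VIOLATION

NO -- this is NOT a valid prefix code. H (1) is a prefix of A (10).


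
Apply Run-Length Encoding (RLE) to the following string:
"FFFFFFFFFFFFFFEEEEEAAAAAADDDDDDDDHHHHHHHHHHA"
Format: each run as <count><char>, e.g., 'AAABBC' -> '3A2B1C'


Scanning runs left to right:
  i=0: run of 'F' x 14 -> '14F'
  i=14: run of 'E' x 5 -> '5E'
  i=19: run of 'A' x 6 -> '6A'
  i=25: run of 'D' x 8 -> '8D'
  i=33: run of 'H' x 10 -> '10H'
  i=43: run of 'A' x 1 -> '1A'

RLE = 14F5E6A8D10H1A


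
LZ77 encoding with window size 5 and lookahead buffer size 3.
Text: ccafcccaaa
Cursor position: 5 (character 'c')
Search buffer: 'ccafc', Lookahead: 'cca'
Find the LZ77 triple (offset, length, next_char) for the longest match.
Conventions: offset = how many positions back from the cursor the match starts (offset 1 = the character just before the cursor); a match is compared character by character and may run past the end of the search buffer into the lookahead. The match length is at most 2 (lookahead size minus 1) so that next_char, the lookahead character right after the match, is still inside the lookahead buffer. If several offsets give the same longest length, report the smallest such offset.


Try each offset into the search buffer:
  offset=1 (pos 4, char 'c'): match length 2
  offset=2 (pos 3, char 'f'): match length 0
  offset=3 (pos 2, char 'a'): match length 0
  offset=4 (pos 1, char 'c'): match length 1
  offset=5 (pos 0, char 'c'): match length 2
Longest match has length 2, found at offsets 1, 5; take the smallest, offset 1.
next_char = character at position 5 + 2 = 7 -> 'a'

Best match: offset=1, length=2 (matching 'cc' starting at position 4)
LZ77 triple: (1, 2, 'a')


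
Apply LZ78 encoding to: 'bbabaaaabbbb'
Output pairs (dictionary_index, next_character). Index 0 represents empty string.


LZ78 encoding steps:
Dictionary: {0: ''}
Step 1: w='' (idx 0), next='b' -> output (0, 'b'), add 'b' as idx 1
Step 2: w='b' (idx 1), next='a' -> output (1, 'a'), add 'ba' as idx 2
Step 3: w='ba' (idx 2), next='a' -> output (2, 'a'), add 'baa' as idx 3
Step 4: w='' (idx 0), next='a' -> output (0, 'a'), add 'a' as idx 4
Step 5: w='a' (idx 4), next='b' -> output (4, 'b'), add 'ab' as idx 5
Step 6: w='b' (idx 1), next='b' -> output (1, 'b'), add 'bb' as idx 6
Step 7: w='b' (idx 1), end of input -> output (1, '')


Encoded: [(0, 'b'), (1, 'a'), (2, 'a'), (0, 'a'), (4, 'b'), (1, 'b'), (1, '')]


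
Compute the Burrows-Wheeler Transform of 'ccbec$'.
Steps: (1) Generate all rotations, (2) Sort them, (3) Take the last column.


Rotations (sorted):
  0: $ccbec -> last char: c
  1: bec$cc -> last char: c
  2: c$ccbe -> last char: e
  3: cbec$c -> last char: c
  4: ccbec$ -> last char: $
  5: ec$ccb -> last char: b


BWT = ccec$b


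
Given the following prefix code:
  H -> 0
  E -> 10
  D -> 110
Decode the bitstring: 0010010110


Decoding step by step:
Bits 0 -> H
Bits 0 -> H
Bits 10 -> E
Bits 0 -> H
Bits 10 -> E
Bits 110 -> D


Decoded message: HHEHED


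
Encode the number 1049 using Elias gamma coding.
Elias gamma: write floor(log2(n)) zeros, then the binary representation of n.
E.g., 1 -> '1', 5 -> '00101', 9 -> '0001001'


num_bits = floor(log2(1049)) + 1 = 11
leading_zeros = num_bits - 1 = 10
binary(1049) = 10000011001

Elias gamma(1049) = '0000000000' + '10000011001' = 000000000010000011001 (21 bits)


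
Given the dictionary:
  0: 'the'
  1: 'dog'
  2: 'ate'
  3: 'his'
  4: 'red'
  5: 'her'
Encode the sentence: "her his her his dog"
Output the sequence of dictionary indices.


Look up each word in the dictionary:
  'her' -> 5
  'his' -> 3
  'her' -> 5
  'his' -> 3
  'dog' -> 1

Encoded: [5, 3, 5, 3, 1]


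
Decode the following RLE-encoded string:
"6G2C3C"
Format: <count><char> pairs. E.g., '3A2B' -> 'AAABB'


Expanding each <count><char> pair:
  6G -> 'GGGGGG'
  2C -> 'CC'
  3C -> 'CCC'

Decoded = GGGGGGCCCCC


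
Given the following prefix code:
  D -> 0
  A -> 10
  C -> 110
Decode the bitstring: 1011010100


Decoding step by step:
Bits 10 -> A
Bits 110 -> C
Bits 10 -> A
Bits 10 -> A
Bits 0 -> D


Decoded message: ACAAD


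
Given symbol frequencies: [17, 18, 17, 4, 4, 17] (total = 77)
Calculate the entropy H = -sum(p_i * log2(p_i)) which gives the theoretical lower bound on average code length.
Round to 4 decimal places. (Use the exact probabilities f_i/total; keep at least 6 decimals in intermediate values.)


Per-symbol terms -p_i * log2(p_i) with p_i = f_i/77:
  p = 17/77 = 0.220779: log2(p) = -2.179324, -p*log2(p) = 0.481149
  p = 18/77 = 0.233766: log2(p) = -2.096862, -p*log2(p) = 0.490175
  p = 17/77 = 0.220779: log2(p) = -2.179324, -p*log2(p) = 0.481149
  p = 4/77 = 0.051948: log2(p) = -4.266787, -p*log2(p) = 0.221651
  p = 4/77 = 0.051948: log2(p) = -4.266787, -p*log2(p) = 0.221651
  p = 17/77 = 0.220779: log2(p) = -2.179324, -p*log2(p) = 0.481149
H = 0.481149 + 0.490175 + 0.481149 + 0.221651 + 0.221651 + 0.481149 = 2.376924

H = 2.3769 bits/symbol


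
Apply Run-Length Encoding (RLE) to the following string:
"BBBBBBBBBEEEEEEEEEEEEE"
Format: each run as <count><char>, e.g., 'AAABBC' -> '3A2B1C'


Scanning runs left to right:
  i=0: run of 'B' x 9 -> '9B'
  i=9: run of 'E' x 13 -> '13E'

RLE = 9B13E


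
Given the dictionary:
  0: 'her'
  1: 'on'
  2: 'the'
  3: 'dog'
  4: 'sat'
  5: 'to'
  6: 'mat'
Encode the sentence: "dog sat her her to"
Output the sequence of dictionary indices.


Look up each word in the dictionary:
  'dog' -> 3
  'sat' -> 4
  'her' -> 0
  'her' -> 0
  'to' -> 5

Encoded: [3, 4, 0, 0, 5]


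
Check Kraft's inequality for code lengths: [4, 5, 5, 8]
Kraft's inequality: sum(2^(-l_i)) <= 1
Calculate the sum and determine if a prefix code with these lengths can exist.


Sum = 2^(-4) + 2^(-5) + 2^(-5) + 2^(-8)
    = 0.0625 + 0.03125 + 0.03125 + 0.00390625
    = 33/256 = 0.12890625
Since 0.12890625 <= 1, Kraft's inequality IS satisfied.
A prefix code with these lengths CAN exist.

Kraft sum = 0.12890625. Satisfied.


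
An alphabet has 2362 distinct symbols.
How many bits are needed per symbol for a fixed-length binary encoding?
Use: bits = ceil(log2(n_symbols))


log2(2362) = 11.2058
Bracket: 2^11 = 2048 < 2362 <= 2^12 = 4096
So ceil(log2(2362)) = 12

bits = ceil(log2(2362)) = ceil(11.2058) = 12 bits


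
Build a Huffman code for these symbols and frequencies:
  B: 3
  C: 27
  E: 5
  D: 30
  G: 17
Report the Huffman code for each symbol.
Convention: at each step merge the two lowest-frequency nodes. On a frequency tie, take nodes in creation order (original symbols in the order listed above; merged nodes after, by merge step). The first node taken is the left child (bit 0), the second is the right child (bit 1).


Huffman tree construction:
Step 1: Merge B(3) + E(5) = 8
Step 2: Merge (B+E)(8) + G(17) = 25
Step 3: Merge ((B+E)+G)(25) + C(27) = 52
Step 4: Merge D(30) + (((B+E)+G)+C)(52) = 82
Read each symbol's code off the tree from the root (left child = 0, right child = 1).

Codes:
  B: 1000 (length 4)
  C: 11 (length 2)
  E: 1001 (length 4)
  D: 0 (length 1)
  G: 101 (length 3)
Average code length: 167/82 = 2.0366 bits/symbol


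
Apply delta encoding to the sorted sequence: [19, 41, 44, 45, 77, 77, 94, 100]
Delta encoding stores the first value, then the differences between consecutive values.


First value: 19
Deltas:
  41 - 19 = 22
  44 - 41 = 3
  45 - 44 = 1
  77 - 45 = 32
  77 - 77 = 0
  94 - 77 = 17
  100 - 94 = 6


Delta encoded: [19, 22, 3, 1, 32, 0, 17, 6]


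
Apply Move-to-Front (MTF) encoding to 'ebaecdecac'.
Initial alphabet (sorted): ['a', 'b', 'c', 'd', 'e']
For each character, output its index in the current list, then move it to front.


MTF encoding:
'e': index 4 in ['a', 'b', 'c', 'd', 'e'] -> ['e', 'a', 'b', 'c', 'd']
'b': index 2 in ['e', 'a', 'b', 'c', 'd'] -> ['b', 'e', 'a', 'c', 'd']
'a': index 2 in ['b', 'e', 'a', 'c', 'd'] -> ['a', 'b', 'e', 'c', 'd']
'e': index 2 in ['a', 'b', 'e', 'c', 'd'] -> ['e', 'a', 'b', 'c', 'd']
'c': index 3 in ['e', 'a', 'b', 'c', 'd'] -> ['c', 'e', 'a', 'b', 'd']
'd': index 4 in ['c', 'e', 'a', 'b', 'd'] -> ['d', 'c', 'e', 'a', 'b']
'e': index 2 in ['d', 'c', 'e', 'a', 'b'] -> ['e', 'd', 'c', 'a', 'b']
'c': index 2 in ['e', 'd', 'c', 'a', 'b'] -> ['c', 'e', 'd', 'a', 'b']
'a': index 3 in ['c', 'e', 'd', 'a', 'b'] -> ['a', 'c', 'e', 'd', 'b']
'c': index 1 in ['a', 'c', 'e', 'd', 'b'] -> ['c', 'a', 'e', 'd', 'b']


Output: [4, 2, 2, 2, 3, 4, 2, 2, 3, 1]


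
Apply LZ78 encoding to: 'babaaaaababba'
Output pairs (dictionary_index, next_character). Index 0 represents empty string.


LZ78 encoding steps:
Dictionary: {0: ''}
Step 1: w='' (idx 0), next='b' -> output (0, 'b'), add 'b' as idx 1
Step 2: w='' (idx 0), next='a' -> output (0, 'a'), add 'a' as idx 2
Step 3: w='b' (idx 1), next='a' -> output (1, 'a'), add 'ba' as idx 3
Step 4: w='a' (idx 2), next='a' -> output (2, 'a'), add 'aa' as idx 4
Step 5: w='aa' (idx 4), next='b' -> output (4, 'b'), add 'aab' as idx 5
Step 6: w='a' (idx 2), next='b' -> output (2, 'b'), add 'ab' as idx 6
Step 7: w='ba' (idx 3), end of input -> output (3, '')


Encoded: [(0, 'b'), (0, 'a'), (1, 'a'), (2, 'a'), (4, 'b'), (2, 'b'), (3, '')]


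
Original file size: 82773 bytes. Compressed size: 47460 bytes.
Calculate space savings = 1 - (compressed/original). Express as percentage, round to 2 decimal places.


ratio = compressed/original = 47460/82773 = 0.573375
savings = 1 - ratio = 1 - 0.573375 = 0.426625
as a percentage: 0.426625 * 100 = 42.66%

Space savings = 1 - 47460/82773 = 42.66%


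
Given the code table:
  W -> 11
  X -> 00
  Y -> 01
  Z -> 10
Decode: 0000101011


Decoding:
00 -> X
00 -> X
10 -> Z
10 -> Z
11 -> W


Result: XXZZW


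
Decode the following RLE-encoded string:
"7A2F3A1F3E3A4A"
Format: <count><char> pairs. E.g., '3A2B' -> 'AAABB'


Expanding each <count><char> pair:
  7A -> 'AAAAAAA'
  2F -> 'FF'
  3A -> 'AAA'
  1F -> 'F'
  3E -> 'EEE'
  3A -> 'AAA'
  4A -> 'AAAA'

Decoded = AAAAAAAFFAAAFEEEAAAAAAA


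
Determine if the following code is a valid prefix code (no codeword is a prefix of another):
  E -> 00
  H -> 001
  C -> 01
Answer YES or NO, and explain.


Checking each pair (does one codeword prefix another?):
  E='00' vs H='001': prefix -- VIOLATION

NO -- this is NOT a valid prefix code. E (00) is a prefix of H (001).


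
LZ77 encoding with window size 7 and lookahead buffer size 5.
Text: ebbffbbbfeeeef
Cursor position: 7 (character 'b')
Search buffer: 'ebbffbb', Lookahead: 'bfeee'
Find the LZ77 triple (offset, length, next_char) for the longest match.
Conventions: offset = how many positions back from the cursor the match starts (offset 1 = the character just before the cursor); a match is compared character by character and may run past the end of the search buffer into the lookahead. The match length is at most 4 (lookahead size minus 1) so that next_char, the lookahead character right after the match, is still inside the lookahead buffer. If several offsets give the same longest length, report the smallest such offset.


Try each offset into the search buffer:
  offset=1 (pos 6, char 'b'): match length 1
  offset=2 (pos 5, char 'b'): match length 1
  offset=3 (pos 4, char 'f'): match length 0
  offset=4 (pos 3, char 'f'): match length 0
  offset=5 (pos 2, char 'b'): match length 2
  offset=6 (pos 1, char 'b'): match length 1
  offset=7 (pos 0, char 'e'): match length 0
Longest match has length 2 at offset 5.
next_char = character at position 7 + 2 = 9 -> 'e'

Best match: offset=5, length=2 (matching 'bf' starting at position 2)
LZ77 triple: (5, 2, 'e')


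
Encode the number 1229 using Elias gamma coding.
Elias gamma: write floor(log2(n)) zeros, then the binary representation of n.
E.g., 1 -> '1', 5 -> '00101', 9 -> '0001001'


num_bits = floor(log2(1229)) + 1 = 11
leading_zeros = num_bits - 1 = 10
binary(1229) = 10011001101

Elias gamma(1229) = '0000000000' + '10011001101' = 000000000010011001101 (21 bits)


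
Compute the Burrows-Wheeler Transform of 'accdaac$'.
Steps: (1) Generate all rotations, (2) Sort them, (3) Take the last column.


Rotations (sorted):
  0: $accdaac -> last char: c
  1: aac$accd -> last char: d
  2: ac$accda -> last char: a
  3: accdaac$ -> last char: $
  4: c$accdaa -> last char: a
  5: ccdaac$a -> last char: a
  6: cdaac$ac -> last char: c
  7: daac$acc -> last char: c


BWT = cda$aacc


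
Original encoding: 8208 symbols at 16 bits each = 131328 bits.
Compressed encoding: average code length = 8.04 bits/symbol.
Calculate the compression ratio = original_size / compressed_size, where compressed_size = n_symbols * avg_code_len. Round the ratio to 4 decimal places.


original_size = n_symbols * orig_bits = 8208 * 16 = 131328 bits
compressed_size = n_symbols * avg_code_len = 8208 * 8.04 = 65992.32 bits
ratio = original_size / compressed_size = 131328 / 65992.32 = 1.99

Compression ratio = 1.99


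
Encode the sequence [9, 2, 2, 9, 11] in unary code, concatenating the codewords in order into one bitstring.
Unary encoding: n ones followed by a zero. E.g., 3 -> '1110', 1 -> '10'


Encode each number as n ones followed by a terminating 0:
  9 -> 1111111110 (10 bits)
  2 -> 110 (3 bits)
  2 -> 110 (3 bits)
  9 -> 1111111110 (10 bits)
  11 -> 111111111110 (12 bits)
Total length = 10 + 3 + 3 + 10 + 12 = 38 bits.

Unary([9, 2, 2, 9, 11]) = 11111111101101101111111110111111111110 (38 bits)


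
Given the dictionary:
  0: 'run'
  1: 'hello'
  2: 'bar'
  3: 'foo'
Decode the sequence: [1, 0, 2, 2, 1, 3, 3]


Look up each index in the dictionary:
  1 -> 'hello'
  0 -> 'run'
  2 -> 'bar'
  2 -> 'bar'
  1 -> 'hello'
  3 -> 'foo'
  3 -> 'foo'

Decoded: "hello run bar bar hello foo foo"


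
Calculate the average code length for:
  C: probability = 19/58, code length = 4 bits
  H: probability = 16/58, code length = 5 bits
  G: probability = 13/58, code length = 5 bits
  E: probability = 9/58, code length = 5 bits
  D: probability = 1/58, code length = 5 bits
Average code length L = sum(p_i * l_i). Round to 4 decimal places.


Weighted contributions p_i * l_i:
  C: (19/58) * 4 = 76/58
  H: (16/58) * 5 = 80/58
  G: (13/58) * 5 = 65/58
  E: (9/58) * 5 = 45/58
  D: (1/58) * 5 = 5/58
Sum = (76 + 80 + 65 + 45 + 5)/58 = 271/58

L = 271/58 = 4.6724 bits/symbol


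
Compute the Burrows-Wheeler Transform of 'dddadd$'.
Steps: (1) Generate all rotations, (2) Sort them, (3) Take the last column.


Rotations (sorted):
  0: $dddadd -> last char: d
  1: add$ddd -> last char: d
  2: d$dddad -> last char: d
  3: dadd$dd -> last char: d
  4: dd$ddda -> last char: a
  5: ddadd$d -> last char: d
  6: dddadd$ -> last char: $


BWT = ddddad$


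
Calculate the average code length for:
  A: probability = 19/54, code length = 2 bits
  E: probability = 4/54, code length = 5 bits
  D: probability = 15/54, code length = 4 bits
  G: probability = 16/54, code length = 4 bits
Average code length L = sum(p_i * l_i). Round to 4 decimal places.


Weighted contributions p_i * l_i:
  A: (19/54) * 2 = 38/54
  E: (4/54) * 5 = 20/54
  D: (15/54) * 4 = 60/54
  G: (16/54) * 4 = 64/54
Sum = (38 + 20 + 60 + 64)/54 = 182/54

L = 182/54 = 3.3704 bits/symbol


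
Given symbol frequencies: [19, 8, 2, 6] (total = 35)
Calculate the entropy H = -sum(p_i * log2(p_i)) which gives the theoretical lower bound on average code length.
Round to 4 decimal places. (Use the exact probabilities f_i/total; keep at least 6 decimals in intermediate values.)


Per-symbol terms -p_i * log2(p_i) with p_i = f_i/35:
  p = 19/35 = 0.542857: log2(p) = -0.881356, -p*log2(p) = 0.478450
  p = 8/35 = 0.228571: log2(p) = -2.129283, -p*log2(p) = 0.486693
  p = 2/35 = 0.057143: log2(p) = -4.129283, -p*log2(p) = 0.235959
  p = 6/35 = 0.171429: log2(p) = -2.544321, -p*log2(p) = 0.436169
H = 0.478450 + 0.486693 + 0.235959 + 0.436169 = 1.637271

H = 1.6373 bits/symbol
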